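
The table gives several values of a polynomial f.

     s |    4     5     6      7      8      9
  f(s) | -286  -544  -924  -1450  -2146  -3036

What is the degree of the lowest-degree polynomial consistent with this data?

Forward differences of the values at s = 4, 5, 6, 7, 8, 9:
  f  : -286  -544  -924  -1450  -2146  -3036
  Δ  : -258  -380  -526  -696  -890
  Δ^2: -122  -146  -170  -194
  Δ^3: -24  -24  -24
  Δ^4: 0  0
  Δ^5: 0
The third differences are constant (-24) and nonzero, while all higher differences vanish, so the minimal degree is 3.

3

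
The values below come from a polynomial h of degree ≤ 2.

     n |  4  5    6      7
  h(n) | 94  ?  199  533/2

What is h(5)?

The 3 known points determine the degree-2 polynomial uniquely.
Write h(n) = an^2 + bn + c. Substituting each data point gives a linear system:
  16a + 4b + c = 94
  36a + 6b + c = 199
  49a + 7b + c = 533/2
Solving the system yields a = 5, b = 5/2, c = 4.
So h(n) = 5n^2 + (5/2)n + 4.
Then h(5) = 283/2.

283/2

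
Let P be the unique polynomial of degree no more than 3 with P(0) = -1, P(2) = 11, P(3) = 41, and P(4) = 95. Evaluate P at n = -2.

11

Write P(n) = an^3 + bn^2 + cn + d. Substituting each data point gives a linear system:
  d = -1
  8a + 4b + 2c + d = 11
  27a + 9b + 3c + d = 41
  64a + 16b + 4c + d = 95
Solving the system yields a = 1, b = 3, c = -4, d = -1.
So P(n) = n^3 + 3n^2 - 4n - 1.
Then P(-2) = 11.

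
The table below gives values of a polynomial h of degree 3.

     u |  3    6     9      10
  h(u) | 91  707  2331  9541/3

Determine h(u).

Write h(u) = au^3 + bu^2 + cu + d. Substituting each data point gives a linear system:
  27a + 9b + 3c + d = 91
  216a + 36b + 6c + d = 707
  729a + 81b + 9c + d = 2331
  1000a + 100b + 10c + d = 9541/3
Solving the system yields a = 3, b = 2, c = -5/3, d = -3.
So h(u) = 3u³ + 2u² - (5/3)u - 3.
Check: h(10) = 9541/3. ✓

h(u) = 3u^3 + 2u^2 - (5/3)u - 3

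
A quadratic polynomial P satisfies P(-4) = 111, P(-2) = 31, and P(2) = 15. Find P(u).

P(u) = 6u^2 - 4u - 1

Write P(u) = au^2 + bu + c. Substituting each data point gives a linear system:
  16a - 4b + c = 111
  4a - 2b + c = 31
  4a + 2b + c = 15
Solving the system yields a = 6, b = -4, c = -1.
So P(u) = 6u^2 - 4u - 1.
Check: P(-2) = 31. ✓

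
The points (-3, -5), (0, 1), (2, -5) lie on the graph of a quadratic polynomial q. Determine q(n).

Write q(n) = an^2 + bn + c. Substituting each data point gives a linear system:
  9a - 3b + c = -5
  c = 1
  4a + 2b + c = -5
Solving the system yields a = -1, b = -1, c = 1.
So q(n) = -n^2 - n + 1.
Check: q(-3) = -5. ✓

q(n) = -n^2 - n + 1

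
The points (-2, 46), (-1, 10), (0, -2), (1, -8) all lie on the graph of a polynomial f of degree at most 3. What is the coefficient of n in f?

-6

Write f(n) = an^3 + bn^2 + cn + d. Substituting each data point gives a linear system:
  -8a + 4b - 2c + d = 46
  -a + b - c + d = 10
  d = -2
  a + b + c + d = -8
Solving the system yields a = -3, b = 3, c = -6, d = -2.
So f(n) = -3n³ + 3n² - 6n - 2.
The coefficient of n is -6.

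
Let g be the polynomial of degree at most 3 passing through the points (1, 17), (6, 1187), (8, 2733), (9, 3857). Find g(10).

Using the Lagrange interpolation formula with nodes 1, 6, 8, 9:
  L_0(x) = (x - 6)(x - 8)(x - 9) / -280
  L_1(x) = (x - 1)(x - 8)(x - 9) / 30
  L_2(x) = (x - 1)(x - 6)(x - 9) / -14
  L_3(x) = (x - 1)(x - 6)(x - 8) / 24
Then g(x) = 17·L_0(x) + 1187·L_1(x) + 2733·L_2(x) + 3857·L_3(x).
Expanding and collecting terms gives g(x) = 5x³ + 2x² + 5x + 5.
Evaluating at x = 10: g(10) = 5255.

5255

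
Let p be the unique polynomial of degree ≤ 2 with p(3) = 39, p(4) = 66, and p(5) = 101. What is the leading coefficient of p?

Write p(x) = ax^2 + bx + c. Substituting each data point gives a linear system:
  9a + 3b + c = 39
  16a + 4b + c = 66
  25a + 5b + c = 101
Solving the system yields a = 4, b = -1, c = 6.
So p(x) = 4x^2 - x + 6.
The leading coefficient is 4.

4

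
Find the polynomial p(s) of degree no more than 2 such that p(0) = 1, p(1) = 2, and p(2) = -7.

p(s) = -5s^2 + 6s + 1

Write p(s) = as^2 + bs + c. Substituting each data point gives a linear system:
  c = 1
  a + b + c = 2
  4a + 2b + c = -7
Solving the system yields a = -5, b = 6, c = 1.
So p(s) = -5s^2 + 6s + 1.
Check: p(1) = 2. ✓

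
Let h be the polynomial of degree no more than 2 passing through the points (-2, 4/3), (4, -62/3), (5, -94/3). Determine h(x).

h(x) = -x^2 - (5/3)x + 2

Write h(x) = ax^2 + bx + c. Substituting each data point gives a linear system:
  4a - 2b + c = 4/3
  16a + 4b + c = -62/3
  25a + 5b + c = -94/3
Solving the system yields a = -1, b = -5/3, c = 2.
So h(x) = -x^2 - (5/3)x + 2.
Check: h(-2) = 4/3. ✓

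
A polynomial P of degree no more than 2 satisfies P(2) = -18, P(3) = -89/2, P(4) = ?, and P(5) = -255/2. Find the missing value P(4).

-81

On equispaced nodes a degree-2 polynomial has vanishing third forward difference, so
  - P(2) + 3·P(3) - 3·P(4) + P(5) = 0.
Substituting the known values and solving for P(4):
  -3·P(4) = 243
  P(4) = -81.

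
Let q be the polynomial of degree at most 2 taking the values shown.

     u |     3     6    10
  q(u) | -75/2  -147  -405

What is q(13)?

Write q(u) = au^2 + bu + c. Substituting each data point gives a linear system:
  9a + 3b + c = -75/2
  36a + 6b + c = -147
  100a + 10b + c = -405
Solving the system yields a = -4, b = -1/2, c = 0.
So q(u) = -4u^2 - (1/2)u.
Then q(13) = -1365/2.

-1365/2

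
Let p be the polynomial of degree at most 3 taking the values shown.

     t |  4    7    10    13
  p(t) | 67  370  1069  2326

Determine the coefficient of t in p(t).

-3

Write p(t) = at^3 + bt^2 + ct + d. Substituting each data point gives a linear system:
  64a + 16b + 4c + d = 67
  343a + 49b + 7c + d = 370
  1000a + 100b + 10c + d = 1069
  2197a + 169b + 13c + d = 2326
Solving the system yields a = 1, b = 1, c = -3, d = -1.
So p(t) = t^3 + t^2 - 3t - 1.
The coefficient of t is -3.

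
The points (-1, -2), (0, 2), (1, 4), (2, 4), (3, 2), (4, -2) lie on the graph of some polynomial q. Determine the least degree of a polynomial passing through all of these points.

2

Forward differences of the values at s = -1, 0, 1, 2, 3, 4:
  q  : -2  2  4  4  2  -2
  Δ  : 4  2  0  -2  -4
  Δ^2: -2  -2  -2  -2
  Δ^3: 0  0  0
  Δ^4: 0  0
  Δ^5: 0
The second differences are constant (-2) and nonzero, while all higher differences vanish, so the minimal degree is 2.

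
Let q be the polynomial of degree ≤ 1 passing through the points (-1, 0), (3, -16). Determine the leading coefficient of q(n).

Write q(n) = an + b. Substituting each data point gives a linear system:
  -a + b = 0
  3a + b = -16
Solving the system yields a = -4, b = -4.
So q(n) = -4n - 4.
The leading coefficient is -4.

-4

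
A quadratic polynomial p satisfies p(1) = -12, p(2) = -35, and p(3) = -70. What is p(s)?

Write p(s) = as^2 + bs + c. Substituting each data point gives a linear system:
  a + b + c = -12
  4a + 2b + c = -35
  9a + 3b + c = -70
Solving the system yields a = -6, b = -5, c = -1.
So p(s) = -6s^2 - 5s - 1.
Check: p(3) = -70. ✓

p(s) = -6s^2 - 5s - 1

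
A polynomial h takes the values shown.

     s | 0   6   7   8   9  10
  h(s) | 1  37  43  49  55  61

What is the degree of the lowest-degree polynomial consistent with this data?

Divided differences on the nodes 0, 6, 7, 8, 9, 10:
  order 0: 1  37  43  49  55  61
  order 1: 6  6  6  6  6
  order 2: 0  0  0  0
  order 3: 0  0  0
  order 4: 0  0
  order 5: 0
The order-1 divided differences are all 6 (nonzero) and every higher order vanishes, so the data lies on a polynomial of degree exactly 1.

1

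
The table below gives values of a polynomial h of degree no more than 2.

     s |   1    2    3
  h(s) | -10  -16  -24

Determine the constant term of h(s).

Write h(s) = as^2 + bs + c. Substituting each data point gives a linear system:
  a + b + c = -10
  4a + 2b + c = -16
  9a + 3b + c = -24
Solving the system yields a = -1, b = -3, c = -6.
So h(s) = -s^2 - 3s - 6.
The constant term is -6.

-6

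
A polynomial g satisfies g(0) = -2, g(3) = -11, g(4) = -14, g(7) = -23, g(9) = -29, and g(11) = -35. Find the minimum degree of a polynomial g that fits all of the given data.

Divided differences on the nodes 0, 3, 4, 7, 9, 11:
  order 0: -2  -11  -14  -23  -29  -35
  order 1: -3  -3  -3  -3  -3
  order 2: 0  0  0  0
  order 3: 0  0  0
  order 4: 0  0
  order 5: 0
The order-1 divided differences are all -3 (nonzero) and every higher order vanishes, so the data lies on a polynomial of degree exactly 1.

1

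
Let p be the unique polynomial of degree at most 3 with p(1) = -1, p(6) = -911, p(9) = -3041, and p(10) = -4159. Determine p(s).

Write p(s) = as^3 + bs^2 + cs + d. Substituting each data point gives a linear system:
  a + b + c + d = -1
  216a + 36b + 6c + d = -911
  729a + 81b + 9c + d = -3041
  1000a + 100b + 10c + d = -4159
Solving the system yields a = -4, b = -2, c = 4, d = 1.
So p(s) = -4s^3 - 2s^2 + 4s + 1.
Check: p(6) = -911. ✓

p(s) = -4s^3 - 2s^2 + 4s + 1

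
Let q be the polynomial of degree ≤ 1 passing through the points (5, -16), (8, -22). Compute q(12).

-30

Using the Lagrange interpolation formula with nodes 5, 8:
  L_0(t) = (t - 8) / -3
  L_1(t) = (t - 5) / 3
Then q(t) = -16·L_0(t) - 22·L_1(t).
Expanding and collecting terms gives q(t) = -2t - 6.
Evaluating at t = 12: q(12) = -30.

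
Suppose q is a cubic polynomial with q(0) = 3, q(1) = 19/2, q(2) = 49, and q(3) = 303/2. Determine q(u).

Write q(u) = au^3 + bu^2 + cu + d. Substituting each data point gives a linear system:
  d = 3
  a + b + c + d = 19/2
  8a + 4b + 2c + d = 49
  27a + 9b + 3c + d = 303/2
Solving the system yields a = 5, b = 3/2, c = 0, d = 3.
So q(u) = 5u³ + (3/2)u² + 3.
Check: q(0) = 3. ✓

q(u) = 5u^3 + (3/2)u^2 + 3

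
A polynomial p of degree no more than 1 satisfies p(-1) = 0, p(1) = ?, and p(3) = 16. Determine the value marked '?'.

8

On equispaced nodes a degree-1 polynomial has vanishing second forward difference, so
  p(-1) - 2·p(1) + p(3) = 0.
Substituting the known values and solving for p(1):
  -2·p(1) = -16
  p(1) = 8.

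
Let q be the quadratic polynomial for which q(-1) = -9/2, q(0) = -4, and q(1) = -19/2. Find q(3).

Using the Lagrange interpolation formula with nodes -1, 0, 1:
  L_0(x) = x(x - 1) / 2
  L_1(x) = (x + 1)(x - 1) / -1
  L_2(x) = (x + 1)x / 2
Then q(x) = -9/2·L_0(x) - 4·L_1(x) - 19/2·L_2(x).
Expanding and collecting terms gives q(x) = -3x² - (5/2)x - 4.
Evaluating at x = 3: q(3) = -77/2.

-77/2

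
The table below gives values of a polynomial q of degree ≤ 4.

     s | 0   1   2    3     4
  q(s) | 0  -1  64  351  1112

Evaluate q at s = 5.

Forward differences of the values at s = 0, 1, 2, 3, 4:
  q  : 0  -1  64  351  1112
  Δ  : -1  65  287  761
  Δ^2: 66  222  474
  Δ^3: 156  252
  Δ^4: 96
The fourth differences are constant, confirming degree 4.
Interpolating (Newton forward form) and evaluating at s = 5 gives q(5) = 2695.

2695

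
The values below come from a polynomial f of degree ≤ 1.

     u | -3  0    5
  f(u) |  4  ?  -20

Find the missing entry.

-5

The 2 known points determine the degree-1 polynomial uniquely.
Write f(u) = au + b. Substituting each data point gives a linear system:
  -3a + b = 4
  5a + b = -20
Solving the system yields a = -3, b = -5.
So f(u) = -3u - 5.
Then f(0) = -5.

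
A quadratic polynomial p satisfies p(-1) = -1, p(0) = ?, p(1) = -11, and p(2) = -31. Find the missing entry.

-1

On equispaced nodes a degree-2 polynomial has vanishing third forward difference, so
  - p(-1) + 3·p(0) - 3·p(1) + p(2) = 0.
Substituting the known values and solving for p(0):
  3·p(0) = -3
  p(0) = -1.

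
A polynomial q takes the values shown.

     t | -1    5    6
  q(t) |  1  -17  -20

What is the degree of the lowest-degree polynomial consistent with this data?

Divided differences on the nodes -1, 5, 6:
  order 0: 1  -17  -20
  order 1: -3  -3
  order 2: 0
The order-1 divided differences are all -3 (nonzero) and every higher order vanishes, so the data lies on a polynomial of degree exactly 1.

1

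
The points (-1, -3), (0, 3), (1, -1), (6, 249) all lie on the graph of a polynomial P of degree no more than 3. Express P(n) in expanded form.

P(n) = 2n^3 - 5n^2 - n + 3

Write P(n) = an^3 + bn^2 + cn + d. Substituting each data point gives a linear system:
  -a + b - c + d = -3
  d = 3
  a + b + c + d = -1
  216a + 36b + 6c + d = 249
Solving the system yields a = 2, b = -5, c = -1, d = 3.
So P(n) = 2n^3 - 5n^2 - n + 3.
Check: P(0) = 3. ✓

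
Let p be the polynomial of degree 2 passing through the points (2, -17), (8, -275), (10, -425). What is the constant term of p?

5

Write p(n) = an^2 + bn + c. Substituting each data point gives a linear system:
  4a + 2b + c = -17
  64a + 8b + c = -275
  100a + 10b + c = -425
Solving the system yields a = -4, b = -3, c = 5.
So p(n) = -4n^2 - 3n + 5.
The constant term is 5.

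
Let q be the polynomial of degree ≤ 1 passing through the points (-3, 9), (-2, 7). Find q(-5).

Write q(t) = at + b. Substituting each data point gives a linear system:
  -3a + b = 9
  -2a + b = 7
Solving the system yields a = -2, b = 3.
So q(t) = -2t + 3.
Then q(-5) = 13.

13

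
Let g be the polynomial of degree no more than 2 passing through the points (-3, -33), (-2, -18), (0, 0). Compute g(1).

Using the Lagrange interpolation formula with nodes -3, -2, 0:
  L_0(x) = (x + 2)x / 3
  L_1(x) = (x + 3)x / -2
  L_2(x) = (x + 3)(x + 2) / 6
Then g(x) = -33·L_0(x) - 18·L_1(x) + 0·L_2(x).
Expanding and collecting terms gives g(x) = -2x² + 5x.
Evaluating at x = 1: g(1) = 3.

3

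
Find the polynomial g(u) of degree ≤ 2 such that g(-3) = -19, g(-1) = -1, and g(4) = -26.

Write g(u) = au^2 + bu + c. Substituting each data point gives a linear system:
  9a - 3b + c = -19
  a - b + c = -1
  16a + 4b + c = -26
Solving the system yields a = -2, b = 1, c = 2.
So g(u) = -2u^2 + u + 2.
Check: g(-1) = -1. ✓

g(u) = -2u^2 + u + 2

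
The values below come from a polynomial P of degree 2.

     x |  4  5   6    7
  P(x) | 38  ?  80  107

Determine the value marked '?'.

57

The 3 known points determine the degree-2 polynomial uniquely.
Write P(x) = ax^2 + bx + c. Substituting each data point gives a linear system:
  16a + 4b + c = 38
  36a + 6b + c = 80
  49a + 7b + c = 107
Solving the system yields a = 2, b = 1, c = 2.
So P(x) = 2x^2 + x + 2.
Then P(5) = 57.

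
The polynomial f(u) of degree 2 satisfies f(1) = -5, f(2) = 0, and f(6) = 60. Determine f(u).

f(u) = 2u^2 - u - 6

Write f(u) = au^2 + bu + c. Substituting each data point gives a linear system:
  a + b + c = -5
  4a + 2b + c = 0
  36a + 6b + c = 60
Solving the system yields a = 2, b = -1, c = -6.
So f(u) = 2u^2 - u - 6.
Check: f(2) = 0. ✓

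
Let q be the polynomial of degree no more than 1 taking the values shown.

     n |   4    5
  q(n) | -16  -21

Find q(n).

q(n) = -5n + 4

Write q(n) = an + b. Substituting each data point gives a linear system:
  4a + b = -16
  5a + b = -21
Solving the system yields a = -5, b = 4.
So q(n) = -5n + 4.
Check: q(4) = -16. ✓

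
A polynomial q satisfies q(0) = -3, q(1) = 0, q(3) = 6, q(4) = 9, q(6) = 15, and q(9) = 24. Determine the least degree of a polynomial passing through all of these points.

1

Divided differences on the nodes 0, 1, 3, 4, 6, 9:
  order 0: -3  0  6  9  15  24
  order 1: 3  3  3  3  3
  order 2: 0  0  0  0
  order 3: 0  0  0
  order 4: 0  0
  order 5: 0
The order-1 divided differences are all 3 (nonzero) and every higher order vanishes, so the data lies on a polynomial of degree exactly 1.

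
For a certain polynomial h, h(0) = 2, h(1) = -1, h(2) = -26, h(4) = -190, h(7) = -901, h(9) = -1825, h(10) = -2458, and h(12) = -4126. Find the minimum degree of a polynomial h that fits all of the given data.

Divided differences on the nodes 0, 1, 2, 4, 7, 9, 10, 12:
  order 0: 2  -1  -26  -190  -901  -1825  -2458  -4126
  order 1: -3  -25  -82  -237  -462  -633  -834
  order 2: -11  -19  -31  -45  -57  -67
  order 3: -2  -2  -2  -2  -2
  order 4: 0  0  0  0
  order 5: 0  0  0
  order 6: 0  0
  order 7: 0
The order-3 divided differences are all -2 (nonzero) and every higher order vanishes, so the data lies on a polynomial of degree exactly 3.

3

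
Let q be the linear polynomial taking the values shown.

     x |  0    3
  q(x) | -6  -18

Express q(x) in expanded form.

q(x) = -4x - 6

Write q(x) = ax + b. Substituting each data point gives a linear system:
  b = -6
  3a + b = -18
Solving the system yields a = -4, b = -6.
So q(x) = -4x - 6.
Check: q(0) = -6. ✓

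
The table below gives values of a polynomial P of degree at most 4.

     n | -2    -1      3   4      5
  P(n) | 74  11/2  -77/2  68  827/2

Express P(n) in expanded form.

P(n) = 2n^4 - 6n^3 - (5/2)n^2 - 4n - 4

Write P(n) = an^4 + bn^3 + cn^2 + dn + e. Substituting each data point gives a linear system:
  16a - 8b + 4c - 2d + e = 74
  a - b + c - d + e = 11/2
  81a + 27b + 9c + 3d + e = -77/2
  256a + 64b + 16c + 4d + e = 68
  625a + 125b + 25c + 5d + e = 827/2
Solving the system yields a = 2, b = -6, c = -5/2, d = -4, e = -4.
So P(n) = 2n^4 - 6n^3 - (5/2)n^2 - 4n - 4.
Check: P(-2) = 74. ✓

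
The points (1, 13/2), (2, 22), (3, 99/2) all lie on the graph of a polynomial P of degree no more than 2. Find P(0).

Write P(t) = at^2 + bt + c. Substituting each data point gives a linear system:
  a + b + c = 13/2
  4a + 2b + c = 22
  9a + 3b + c = 99/2
Solving the system yields a = 6, b = -5/2, c = 3.
So P(t) = 6t² - (5/2)t + 3.
Then P(0) = 3.

3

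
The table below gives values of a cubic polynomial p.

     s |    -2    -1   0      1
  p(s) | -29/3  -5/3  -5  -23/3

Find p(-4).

-323/3

Using the Lagrange interpolation formula with nodes -2, -1, 0, 1:
  L_0(s) = (s + 1)s(s - 1) / -6
  L_1(s) = (s + 2)s(s - 1) / 2
  L_2(s) = (s + 2)(s + 1)(s - 1) / -2
  L_3(s) = (s + 2)(s + 1)s / 6
Then p(s) = -29/3·L_0(s) - 5/3·L_1(s) - 5·L_2(s) - 23/3·L_3(s).
Expanding and collecting terms gives p(s) = 2s³ + (1/3)s² - 5s - 5.
Evaluating at s = -4: p(-4) = -323/3.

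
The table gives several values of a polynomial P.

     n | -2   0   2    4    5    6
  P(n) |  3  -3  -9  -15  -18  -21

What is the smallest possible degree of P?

1

Divided differences on the nodes -2, 0, 2, 4, 5, 6:
  order 0: 3  -3  -9  -15  -18  -21
  order 1: -3  -3  -3  -3  -3
  order 2: 0  0  0  0
  order 3: 0  0  0
  order 4: 0  0
  order 5: 0
The order-1 divided differences are all -3 (nonzero) and every higher order vanishes, so the data lies on a polynomial of degree exactly 1.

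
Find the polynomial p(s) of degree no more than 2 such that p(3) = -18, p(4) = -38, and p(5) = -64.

p(s) = -3s^2 + s + 6

Using the Lagrange interpolation formula with nodes 3, 4, 5:
  L_0(s) = (s - 4)(s - 5) / 2
  L_1(s) = (s - 3)(s - 5) / -1
  L_2(s) = (s - 3)(s - 4) / 2
Then p(s) = -18·L_0(s) - 38·L_1(s) - 64·L_2(s).
Expanding and collecting terms gives p(s) = -3s^2 + s + 6.
Check: p(5) = -64. ✓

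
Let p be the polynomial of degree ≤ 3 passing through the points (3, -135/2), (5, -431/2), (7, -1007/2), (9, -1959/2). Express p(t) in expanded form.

Write p(t) = at^3 + bt^2 + ct + d. Substituting each data point gives a linear system:
  27a + 9b + 3c + d = -135/2
  125a + 25b + 5c + d = -431/2
  343a + 49b + 7c + d = -1007/2
  729a + 81b + 9c + d = -1959/2
Solving the system yields a = -1, b = -5/2, c = -5, d = -3.
So p(t) = -t^3 - (5/2)t^2 - 5t - 3.
Check: p(3) = -135/2. ✓

p(t) = -t^3 - (5/2)t^2 - 5t - 3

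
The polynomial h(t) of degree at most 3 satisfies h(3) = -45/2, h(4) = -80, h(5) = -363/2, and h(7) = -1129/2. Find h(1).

Using the Lagrange interpolation formula with nodes 3, 4, 5, 7:
  L_0(t) = (t - 4)(t - 5)(t - 7) / -8
  L_1(t) = (t - 3)(t - 5)(t - 7) / 3
  L_2(t) = (t - 3)(t - 4)(t - 7) / -4
  L_3(t) = (t - 3)(t - 4)(t - 5) / 24
Then h(t) = -45/2·L_0(t) - 80·L_1(t) - 363/2·L_2(t) - 1129/2·L_3(t).
Expanding and collecting terms gives h(t) = -2t^3 + 2t^2 + (5/2)t + 6.
Evaluating at t = 1: h(1) = 17/2.

17/2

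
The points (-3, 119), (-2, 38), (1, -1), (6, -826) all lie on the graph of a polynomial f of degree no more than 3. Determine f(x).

f(x) = -4x^3 + x^2 + 2

Write f(x) = ax^3 + bx^2 + cx + d. Substituting each data point gives a linear system:
  -27a + 9b - 3c + d = 119
  -8a + 4b - 2c + d = 38
  a + b + c + d = -1
  216a + 36b + 6c + d = -826
Solving the system yields a = -4, b = 1, c = 0, d = 2.
So f(x) = -4x^3 + x^2 + 2.
Check: f(1) = -1. ✓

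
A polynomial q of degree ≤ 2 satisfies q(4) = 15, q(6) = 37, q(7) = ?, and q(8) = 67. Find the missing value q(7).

51

The 3 known points determine the degree-2 polynomial uniquely.
Write q(s) = as^2 + bs + c. Substituting each data point gives a linear system:
  16a + 4b + c = 15
  36a + 6b + c = 37
  64a + 8b + c = 67
Solving the system yields a = 1, b = 1, c = -5.
So q(s) = s^2 + s - 5.
Then q(7) = 51.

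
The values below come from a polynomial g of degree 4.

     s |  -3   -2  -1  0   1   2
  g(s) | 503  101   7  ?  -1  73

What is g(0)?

On equispaced nodes a degree-4 polynomial has vanishing fifth forward difference, so
  - g(-3) + 5·g(-2) - 10·g(-1) + 10·g(0) - 5·g(1) + g(2) = 0.
Substituting the known values and solving for g(0):
  10·g(0) = -10
  g(0) = -1.

-1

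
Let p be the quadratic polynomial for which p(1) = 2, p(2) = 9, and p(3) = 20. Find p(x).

Using the Lagrange interpolation formula with nodes 1, 2, 3:
  L_0(x) = (x - 2)(x - 3) / 2
  L_1(x) = (x - 1)(x - 3) / -1
  L_2(x) = (x - 1)(x - 2) / 2
Then p(x) = 2·L_0(x) + 9·L_1(x) + 20·L_2(x).
Expanding and collecting terms gives p(x) = 2x^2 + x - 1.
Check: p(3) = 20. ✓

p(x) = 2x^2 + x - 1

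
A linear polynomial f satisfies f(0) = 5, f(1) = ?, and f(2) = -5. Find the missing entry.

0

The 2 known points determine the degree-1 polynomial uniquely.
Write f(u) = au + b. Substituting each data point gives a linear system:
  b = 5
  2a + b = -5
Solving the system yields a = -5, b = 5.
So f(u) = -5u + 5.
Then f(1) = 0.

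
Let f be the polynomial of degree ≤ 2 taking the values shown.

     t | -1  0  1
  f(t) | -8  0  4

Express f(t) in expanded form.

Write f(t) = at^2 + bt + c. Substituting each data point gives a linear system:
  a - b + c = -8
  c = 0
  a + b + c = 4
Solving the system yields a = -2, b = 6, c = 0.
So f(t) = -2t^2 + 6t.
Check: f(1) = 4. ✓

f(t) = -2t^2 + 6t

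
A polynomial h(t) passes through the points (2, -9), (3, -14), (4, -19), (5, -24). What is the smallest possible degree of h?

Forward differences of the values at t = 2, 3, 4, 5:
  h  : -9  -14  -19  -24
  Δ  : -5  -5  -5
  Δ^2: 0  0
  Δ^3: 0
The first differences are constant (-5) and nonzero, while all higher differences vanish, so the minimal degree is 1.

1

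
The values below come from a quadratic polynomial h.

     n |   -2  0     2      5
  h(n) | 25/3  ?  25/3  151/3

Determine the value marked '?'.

The 3 known points determine the degree-2 polynomial uniquely.
Write h(n) = an^2 + bn + c. Substituting each data point gives a linear system:
  4a - 2b + c = 25/3
  4a + 2b + c = 25/3
  25a + 5b + c = 151/3
Solving the system yields a = 2, b = 0, c = 1/3.
So h(n) = 2n² + 1/3.
Then h(0) = 1/3.

1/3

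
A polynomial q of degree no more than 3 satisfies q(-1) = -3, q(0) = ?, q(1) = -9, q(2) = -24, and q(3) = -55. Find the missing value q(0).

On equispaced nodes a degree-3 polynomial has vanishing fourth forward difference, so
  q(-1) - 4·q(0) + 6·q(1) - 4·q(2) + q(3) = 0.
Substituting the known values and solving for q(0):
  -4·q(0) = 16
  q(0) = -4.

-4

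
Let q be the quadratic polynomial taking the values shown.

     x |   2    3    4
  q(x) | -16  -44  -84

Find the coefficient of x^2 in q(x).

-6

Write q(x) = ax^2 + bx + c. Substituting each data point gives a linear system:
  4a + 2b + c = -16
  9a + 3b + c = -44
  16a + 4b + c = -84
Solving the system yields a = -6, b = 2, c = 4.
So q(x) = -6x² + 2x + 4.
The leading coefficient is -6.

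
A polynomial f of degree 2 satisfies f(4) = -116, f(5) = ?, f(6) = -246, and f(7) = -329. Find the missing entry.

The 3 known points determine the degree-2 polynomial uniquely.
Write f(n) = an^2 + bn + c. Substituting each data point gives a linear system:
  16a + 4b + c = -116
  36a + 6b + c = -246
  49a + 7b + c = -329
Solving the system yields a = -6, b = -5, c = 0.
So f(n) = -6n^2 - 5n.
Then f(5) = -175.

-175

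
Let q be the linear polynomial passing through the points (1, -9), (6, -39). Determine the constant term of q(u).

Write q(u) = au + b. Substituting each data point gives a linear system:
  a + b = -9
  6a + b = -39
Solving the system yields a = -6, b = -3.
So q(u) = -6u - 3.
The constant term is -3.

-3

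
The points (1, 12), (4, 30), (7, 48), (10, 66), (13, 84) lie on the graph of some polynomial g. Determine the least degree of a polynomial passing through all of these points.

Forward differences of the values at x = 1, 4, 7, 10, 13:
  g  : 12  30  48  66  84
  Δ  : 18  18  18  18
  Δ^2: 0  0  0
  Δ^3: 0  0
  Δ^4: 0
The first differences are constant (18) and nonzero, while all higher differences vanish, so the minimal degree is 1.

1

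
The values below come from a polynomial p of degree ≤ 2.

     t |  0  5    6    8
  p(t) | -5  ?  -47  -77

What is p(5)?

-35

The 3 known points determine the degree-2 polynomial uniquely.
Write p(t) = at^2 + bt + c. Substituting each data point gives a linear system:
  c = -5
  36a + 6b + c = -47
  64a + 8b + c = -77
Solving the system yields a = -1, b = -1, c = -5.
So p(t) = -t^2 - t - 5.
Then p(5) = -35.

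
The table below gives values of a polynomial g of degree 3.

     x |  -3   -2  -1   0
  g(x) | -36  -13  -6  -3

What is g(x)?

Using the Lagrange interpolation formula with nodes -3, -2, -1, 0:
  L_0(x) = (x + 2)(x + 1)x / -6
  L_1(x) = (x + 3)(x + 1)x / 2
  L_2(x) = (x + 3)(x + 2)x / -2
  L_3(x) = (x + 3)(x + 2)(x + 1) / 6
Then g(x) = -36·L_0(x) - 13·L_1(x) - 6·L_2(x) - 3·L_3(x).
Expanding and collecting terms gives g(x) = 2x^3 + 4x^2 + 5x - 3.
Check: g(0) = -3. ✓

g(x) = 2x^3 + 4x^2 + 5x - 3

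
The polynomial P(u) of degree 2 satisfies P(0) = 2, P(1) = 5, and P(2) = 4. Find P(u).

Write P(u) = au^2 + bu + c. Substituting each data point gives a linear system:
  c = 2
  a + b + c = 5
  4a + 2b + c = 4
Solving the system yields a = -2, b = 5, c = 2.
So P(u) = -2u^2 + 5u + 2.
Check: P(0) = 2. ✓

P(u) = -2u^2 + 5u + 2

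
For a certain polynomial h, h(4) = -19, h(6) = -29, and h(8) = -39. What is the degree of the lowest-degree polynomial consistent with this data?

1

Forward differences of the values at t = 4, 6, 8:
  h  : -19  -29  -39
  Δ  : -10  -10
  Δ^2: 0
The first differences are constant (-10) and nonzero, while all higher differences vanish, so the minimal degree is 1.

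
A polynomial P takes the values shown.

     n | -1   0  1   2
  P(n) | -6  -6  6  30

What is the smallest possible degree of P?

2

Forward differences of the values at n = -1, 0, 1, 2:
  P  : -6  -6  6  30
  Δ  : 0  12  24
  Δ^2: 12  12
  Δ^3: 0
The second differences are constant (12) and nonzero, while all higher differences vanish, so the minimal degree is 2.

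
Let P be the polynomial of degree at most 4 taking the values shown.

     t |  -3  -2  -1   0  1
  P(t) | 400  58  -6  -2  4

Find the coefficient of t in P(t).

4

Write P(t) = at^4 + bt^3 + ct^2 + dt + e. Substituting each data point gives a linear system:
  81a - 27b + 9c - 3d + e = 400
  16a - 8b + 4c - 2d + e = 58
  a - b + c - d + e = -6
  e = -2
  a + b + c + d + e = 4
Solving the system yields a = 6, b = 1, c = -5, d = 4, e = -2.
So P(t) = 6t^4 + t^3 - 5t^2 + 4t - 2.
The coefficient of t is 4.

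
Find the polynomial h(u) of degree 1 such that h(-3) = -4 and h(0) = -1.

Write h(u) = au + b. Substituting each data point gives a linear system:
  -3a + b = -4
  b = -1
Solving the system yields a = 1, b = -1.
So h(u) = u - 1.
Check: h(0) = -1. ✓

h(u) = u - 1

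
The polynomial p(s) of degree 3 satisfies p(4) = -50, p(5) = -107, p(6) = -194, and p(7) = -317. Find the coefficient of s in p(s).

Write p(s) = as^3 + bs^2 + cs + d. Substituting each data point gives a linear system:
  64a + 16b + 4c + d = -50
  125a + 25b + 5c + d = -107
  216a + 36b + 6c + d = -194
  343a + 49b + 7c + d = -317
Solving the system yields a = -1, b = 0, c = 4, d = -2.
So p(s) = -s^3 + 4s - 2.
The coefficient of s is 4.

4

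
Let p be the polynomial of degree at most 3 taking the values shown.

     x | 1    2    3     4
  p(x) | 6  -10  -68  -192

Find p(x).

Using the Lagrange interpolation formula with nodes 1, 2, 3, 4:
  L_0(x) = (x - 2)(x - 3)(x - 4) / -6
  L_1(x) = (x - 1)(x - 3)(x - 4) / 2
  L_2(x) = (x - 1)(x - 2)(x - 4) / -2
  L_3(x) = (x - 1)(x - 2)(x - 3) / 6
Then p(x) = 6·L_0(x) - 10·L_1(x) - 68·L_2(x) - 192·L_3(x).
Expanding and collecting terms gives p(x) = -4x^3 + 3x^2 + 3x + 4.
Check: p(1) = 6. ✓

p(x) = -4x^3 + 3x^2 + 3x + 4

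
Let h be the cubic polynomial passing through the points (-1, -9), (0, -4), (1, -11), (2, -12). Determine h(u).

h(u) = 3u^3 - 6u^2 - 4u - 4

Write h(u) = au^3 + bu^2 + cu + d. Substituting each data point gives a linear system:
  -a + b - c + d = -9
  d = -4
  a + b + c + d = -11
  8a + 4b + 2c + d = -12
Solving the system yields a = 3, b = -6, c = -4, d = -4.
So h(u) = 3u^3 - 6u^2 - 4u - 4.
Check: h(-1) = -9. ✓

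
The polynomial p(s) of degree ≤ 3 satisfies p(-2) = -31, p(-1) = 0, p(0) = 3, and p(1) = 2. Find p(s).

p(s) = 4s^3 - 2s^2 - 3s + 3

Write p(s) = as^3 + bs^2 + cs + d. Substituting each data point gives a linear system:
  -8a + 4b - 2c + d = -31
  -a + b - c + d = 0
  d = 3
  a + b + c + d = 2
Solving the system yields a = 4, b = -2, c = -3, d = 3.
So p(s) = 4s^3 - 2s^2 - 3s + 3.
Check: p(1) = 2. ✓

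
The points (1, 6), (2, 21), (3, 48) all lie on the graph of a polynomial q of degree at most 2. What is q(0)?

Write q(t) = at^2 + bt + c. Substituting each data point gives a linear system:
  a + b + c = 6
  4a + 2b + c = 21
  9a + 3b + c = 48
Solving the system yields a = 6, b = -3, c = 3.
So q(t) = 6t^2 - 3t + 3.
Then q(0) = 3.

3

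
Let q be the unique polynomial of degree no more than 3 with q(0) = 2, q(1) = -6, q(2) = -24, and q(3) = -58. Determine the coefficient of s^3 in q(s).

-1

Write q(s) = as^3 + bs^2 + cs + d. Substituting each data point gives a linear system:
  d = 2
  a + b + c + d = -6
  8a + 4b + 2c + d = -24
  27a + 9b + 3c + d = -58
Solving the system yields a = -1, b = -2, c = -5, d = 2.
So q(s) = -s³ - 2s² - 5s + 2.
The leading coefficient is -1.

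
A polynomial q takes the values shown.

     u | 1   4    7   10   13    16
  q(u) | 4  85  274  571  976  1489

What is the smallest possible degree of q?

Forward differences of the values at u = 1, 4, 7, 10, 13, 16:
  q  : 4  85  274  571  976  1489
  Δ  : 81  189  297  405  513
  Δ^2: 108  108  108  108
  Δ^3: 0  0  0
  Δ^4: 0  0
  Δ^5: 0
The second differences are constant (108) and nonzero, while all higher differences vanish, so the minimal degree is 2.

2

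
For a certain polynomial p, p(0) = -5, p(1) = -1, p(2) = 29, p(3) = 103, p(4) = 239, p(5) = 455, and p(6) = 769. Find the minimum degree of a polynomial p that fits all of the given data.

Forward differences of the values at n = 0, 1, 2, 3, 4, 5, 6:
  p  : -5  -1  29  103  239  455  769
  Δ  : 4  30  74  136  216  314
  Δ^2: 26  44  62  80  98
  Δ^3: 18  18  18  18
  Δ^4: 0  0  0
  Δ^5: 0  0
  Δ^6: 0
The third differences are constant (18) and nonzero, while all higher differences vanish, so the minimal degree is 3.

3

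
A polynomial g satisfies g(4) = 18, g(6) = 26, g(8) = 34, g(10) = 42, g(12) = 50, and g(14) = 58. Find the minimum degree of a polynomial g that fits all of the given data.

Forward differences of the values at t = 4, 6, 8, 10, 12, 14:
  g  : 18  26  34  42  50  58
  Δ  : 8  8  8  8  8
  Δ^2: 0  0  0  0
  Δ^3: 0  0  0
  Δ^4: 0  0
  Δ^5: 0
The first differences are constant (8) and nonzero, while all higher differences vanish, so the minimal degree is 1.

1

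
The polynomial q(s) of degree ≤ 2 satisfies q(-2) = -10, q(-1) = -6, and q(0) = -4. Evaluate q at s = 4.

Using the Lagrange interpolation formula with nodes -2, -1, 0:
  L_0(s) = (s + 1)s / 2
  L_1(s) = (s + 2)s / -1
  L_2(s) = (s + 2)(s + 1) / 2
Then q(s) = -10·L_0(s) - 6·L_1(s) - 4·L_2(s).
Expanding and collecting terms gives q(s) = -s² + s - 4.
Evaluating at s = 4: q(4) = -16.

-16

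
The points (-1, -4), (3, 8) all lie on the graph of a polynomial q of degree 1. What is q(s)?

Write q(s) = as + b. Substituting each data point gives a linear system:
  -a + b = -4
  3a + b = 8
Solving the system yields a = 3, b = -1.
So q(s) = 3s - 1.
Check: q(3) = 8. ✓

q(s) = 3s - 1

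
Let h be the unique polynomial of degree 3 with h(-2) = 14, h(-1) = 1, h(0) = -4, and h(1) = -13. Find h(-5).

Forward differences of the values at x = -2, -1, 0, 1:
  h  : 14  1  -4  -13
  Δ  : -13  -5  -9
  Δ^2: 8  -4
  Δ^3: -12
The third differences are constant, confirming degree 3.
Interpolating (Newton forward form) and evaluating at x = -5 gives h(-5) = 221.

221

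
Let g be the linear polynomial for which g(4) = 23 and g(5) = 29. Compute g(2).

Using the Lagrange interpolation formula with nodes 4, 5:
  L_0(x) = (x - 5) / -1
  L_1(x) = (x - 4) / 1
Then g(x) = 23·L_0(x) + 29·L_1(x).
Expanding and collecting terms gives g(x) = 6x - 1.
Evaluating at x = 2: g(2) = 11.

11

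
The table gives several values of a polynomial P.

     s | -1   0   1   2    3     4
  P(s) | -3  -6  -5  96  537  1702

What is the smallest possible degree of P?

Forward differences of the values at s = -1, 0, 1, 2, 3, 4:
  P  : -3  -6  -5  96  537  1702
  Δ  : -3  1  101  441  1165
  Δ^2: 4  100  340  724
  Δ^3: 96  240  384
  Δ^4: 144  144
  Δ^5: 0
The fourth differences are constant (144) and nonzero, while all higher differences vanish, so the minimal degree is 4.

4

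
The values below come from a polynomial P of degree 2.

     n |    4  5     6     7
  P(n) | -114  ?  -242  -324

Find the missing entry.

-172

The 3 known points determine the degree-2 polynomial uniquely.
Write P(n) = an^2 + bn + c. Substituting each data point gives a linear system:
  16a + 4b + c = -114
  36a + 6b + c = -242
  49a + 7b + c = -324
Solving the system yields a = -6, b = -4, c = -2.
So P(n) = -6n² - 4n - 2.
Then P(5) = -172.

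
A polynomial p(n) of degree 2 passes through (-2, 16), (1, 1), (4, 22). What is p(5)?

Using the Lagrange interpolation formula with nodes -2, 1, 4:
  L_0(n) = (n - 1)(n - 4) / 18
  L_1(n) = (n + 2)(n - 4) / -9
  L_2(n) = (n + 2)(n - 1) / 18
Then p(n) = 16·L_0(n) + 1·L_1(n) + 22·L_2(n).
Expanding and collecting terms gives p(n) = 2n^2 - 3n + 2.
Evaluating at n = 5: p(5) = 37.

37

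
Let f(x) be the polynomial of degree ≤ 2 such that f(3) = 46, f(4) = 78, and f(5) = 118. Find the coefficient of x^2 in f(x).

4

Write f(x) = ax^2 + bx + c. Substituting each data point gives a linear system:
  9a + 3b + c = 46
  16a + 4b + c = 78
  25a + 5b + c = 118
Solving the system yields a = 4, b = 4, c = -2.
So f(x) = 4x^2 + 4x - 2.
The leading coefficient is 4.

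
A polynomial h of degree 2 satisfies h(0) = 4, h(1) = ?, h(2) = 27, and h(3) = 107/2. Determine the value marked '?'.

21/2

On equispaced nodes a degree-2 polynomial has vanishing third forward difference, so
  - h(0) + 3·h(1) - 3·h(2) + h(3) = 0.
Substituting the known values and solving for h(1):
  3·h(1) = 63/2
  h(1) = 21/2.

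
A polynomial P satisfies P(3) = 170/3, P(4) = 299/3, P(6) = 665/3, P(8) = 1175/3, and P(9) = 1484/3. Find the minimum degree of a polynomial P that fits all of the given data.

2

Divided differences on the nodes 3, 4, 6, 8, 9:
  order 0: 170/3  299/3  665/3  1175/3  1484/3
  order 1: 43  61  85  103
  order 2: 6  6  6
  order 3: 0  0
  order 4: 0
The order-2 divided differences are all 6 (nonzero) and every higher order vanishes, so the data lies on a polynomial of degree exactly 2.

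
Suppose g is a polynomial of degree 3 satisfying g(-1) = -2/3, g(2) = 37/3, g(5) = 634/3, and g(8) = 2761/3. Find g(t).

g(t) = 2t^3 - (5/3)t^2 + 3

Write g(t) = at^3 + bt^2 + ct + d. Substituting each data point gives a linear system:
  -a + b - c + d = -2/3
  8a + 4b + 2c + d = 37/3
  125a + 25b + 5c + d = 634/3
  512a + 64b + 8c + d = 2761/3
Solving the system yields a = 2, b = -5/3, c = 0, d = 3.
So g(t) = 2t³ - (5/3)t² + 3.
Check: g(8) = 2761/3. ✓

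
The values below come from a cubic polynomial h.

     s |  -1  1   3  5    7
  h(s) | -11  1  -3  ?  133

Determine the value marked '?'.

On equispaced nodes a degree-3 polynomial has vanishing fourth forward difference, so
  h(-1) - 4·h(1) + 6·h(3) - 4·h(5) + h(7) = 0.
Substituting the known values and solving for h(5):
  -4·h(5) = -100
  h(5) = 25.

25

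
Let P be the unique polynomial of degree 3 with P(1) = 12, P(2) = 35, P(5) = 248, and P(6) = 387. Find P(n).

P(n) = n^3 + 4n^2 + 4n + 3

Using the Lagrange interpolation formula with nodes 1, 2, 5, 6:
  L_0(n) = (n - 2)(n - 5)(n - 6) / -20
  L_1(n) = (n - 1)(n - 5)(n - 6) / 12
  L_2(n) = (n - 1)(n - 2)(n - 6) / -12
  L_3(n) = (n - 1)(n - 2)(n - 5) / 20
Then P(n) = 12·L_0(n) + 35·L_1(n) + 248·L_2(n) + 387·L_3(n).
Expanding and collecting terms gives P(n) = n³ + 4n² + 4n + 3.
Check: P(1) = 12. ✓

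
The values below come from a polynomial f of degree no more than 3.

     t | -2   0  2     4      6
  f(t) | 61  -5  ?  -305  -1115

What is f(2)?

The 4 known points determine the degree-3 polynomial uniquely.
Write f(t) = at^3 + bt^2 + ct + d. Substituting each data point gives a linear system:
  -8a + 4b - 2c + d = 61
  d = -5
  64a + 16b + 4c + d = -305
  216a + 36b + 6c + d = -1115
Solving the system yields a = -6, b = 5, c = 1, d = -5.
So f(t) = -6t³ + 5t² + t - 5.
Then f(2) = -31.

-31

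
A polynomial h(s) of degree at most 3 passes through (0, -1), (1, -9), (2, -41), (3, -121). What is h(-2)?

Using the Lagrange interpolation formula with nodes 0, 1, 2, 3:
  L_0(s) = (s - 1)(s - 2)(s - 3) / -6
  L_1(s) = s(s - 2)(s - 3) / 2
  L_2(s) = s(s - 1)(s - 3) / -2
  L_3(s) = s(s - 1)(s - 2) / 6
Then h(s) = -1·L_0(s) - 9·L_1(s) - 41·L_2(s) - 121·L_3(s).
Expanding and collecting terms gives h(s) = -4s^3 - 4s - 1.
Evaluating at s = -2: h(-2) = 39.

39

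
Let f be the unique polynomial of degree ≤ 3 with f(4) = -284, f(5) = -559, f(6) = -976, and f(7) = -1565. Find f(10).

Forward differences of the values at u = 4, 5, 6, 7:
  f  : -284  -559  -976  -1565
  Δ  : -275  -417  -589
  Δ^2: -142  -172
  Δ^3: -30
The third differences are constant, confirming degree 3.
Interpolating (Newton forward form) and evaluating at u = 10 gives f(10) = -4664.

-4664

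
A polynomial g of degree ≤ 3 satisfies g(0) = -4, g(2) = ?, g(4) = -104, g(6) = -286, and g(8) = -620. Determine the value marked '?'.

-26

The 4 known points determine the degree-3 polynomial uniquely.
Write g(n) = an^3 + bn^2 + cn + d. Substituting each data point gives a linear system:
  d = -4
  64a + 16b + 4c + d = -104
  216a + 36b + 6c + d = -286
  512a + 64b + 8c + d = -620
Solving the system yields a = -1, b = -1, c = -5, d = -4.
So g(n) = -n^3 - n^2 - 5n - 4.
Then g(2) = -26.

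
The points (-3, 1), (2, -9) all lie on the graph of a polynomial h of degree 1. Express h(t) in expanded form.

Write h(t) = at + b. Substituting each data point gives a linear system:
  -3a + b = 1
  2a + b = -9
Solving the system yields a = -2, b = -5.
So h(t) = -2t - 5.
Check: h(2) = -9. ✓

h(t) = -2t - 5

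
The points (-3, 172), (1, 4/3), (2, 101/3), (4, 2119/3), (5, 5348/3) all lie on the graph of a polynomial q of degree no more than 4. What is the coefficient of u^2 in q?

-6

Write q(u) = au^4 + bu^3 + cu^2 + du + e. Substituting each data point gives a linear system:
  81a - 27b + 9c - 3d + e = 172
  a + b + c + d + e = 4/3
  16a + 8b + 4c + 2d + e = 101/3
  256a + 64b + 16c + 4d + e = 2119/3
  625a + 125b + 25c + 5d + e = 5348/3
Solving the system yields a = 3, b = 1/3, c = -6, d = 3, e = 1.
So q(u) = 3u^4 + (1/3)u^3 - 6u^2 + 3u + 1.
The coefficient of u^2 is -6.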